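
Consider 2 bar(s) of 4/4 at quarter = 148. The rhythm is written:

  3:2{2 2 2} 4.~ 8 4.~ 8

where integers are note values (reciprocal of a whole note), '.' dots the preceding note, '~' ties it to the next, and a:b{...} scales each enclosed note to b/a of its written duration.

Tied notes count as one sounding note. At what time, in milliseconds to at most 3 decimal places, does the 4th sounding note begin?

note 4 onset = 4b = 1621.622ms

1. 0.0ms @ 0 + 540.541ms (4/3)
2. 540.541ms @ 4/3 + 540.541ms (4/3)
3. 1081.081ms @ 8/3 + 540.541ms (4/3)
4. 1621.622ms @ 4 + 810.811ms (2)
5. 2432.432ms @ 6 + 810.811ms (2)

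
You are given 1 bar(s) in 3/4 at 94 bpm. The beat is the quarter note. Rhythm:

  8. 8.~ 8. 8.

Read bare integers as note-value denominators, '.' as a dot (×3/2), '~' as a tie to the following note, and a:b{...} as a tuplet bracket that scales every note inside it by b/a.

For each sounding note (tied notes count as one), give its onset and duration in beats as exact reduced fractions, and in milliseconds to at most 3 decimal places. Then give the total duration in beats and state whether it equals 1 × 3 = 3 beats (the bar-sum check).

1) 0.0ms=0b +478.723ms=3/4b
2) 478.723ms=3/4b +957.447ms=3/2b
3) 1436.17ms=9/4b +478.723ms=3/4b
Σ=3b of 3 (94bpm 3/4) — PASS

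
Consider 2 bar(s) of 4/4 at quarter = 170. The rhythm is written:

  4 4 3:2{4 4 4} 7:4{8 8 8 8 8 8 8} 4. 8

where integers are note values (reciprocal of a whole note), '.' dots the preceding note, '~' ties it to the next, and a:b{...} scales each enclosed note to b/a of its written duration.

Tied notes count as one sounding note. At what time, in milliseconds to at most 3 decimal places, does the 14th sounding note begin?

1. 0.0ms @ 0 + 352.941ms (1)
2. 352.941ms @ 1 + 352.941ms (1)
3. 705.882ms @ 2 + 235.294ms (2/3)
4. 941.176ms @ 8/3 + 235.294ms (2/3)
5. 1176.471ms @ 10/3 + 235.294ms (2/3)
6. 1411.765ms @ 4 + 100.84ms (2/7)
7. 1512.605ms @ 30/7 + 100.84ms (2/7)
8. 1613.445ms @ 32/7 + 100.84ms (2/7)
9. 1714.286ms @ 34/7 + 100.84ms (2/7)
10. 1815.126ms @ 36/7 + 100.84ms (2/7)
11. 1915.966ms @ 38/7 + 100.84ms (2/7)
12. 2016.807ms @ 40/7 + 100.84ms (2/7)
13. 2117.647ms @ 6 + 529.412ms (3/2)
14. 2647.059ms @ 15/2 + 176.471ms (1/2)

note 14 onset = 15/2b = 2647.059ms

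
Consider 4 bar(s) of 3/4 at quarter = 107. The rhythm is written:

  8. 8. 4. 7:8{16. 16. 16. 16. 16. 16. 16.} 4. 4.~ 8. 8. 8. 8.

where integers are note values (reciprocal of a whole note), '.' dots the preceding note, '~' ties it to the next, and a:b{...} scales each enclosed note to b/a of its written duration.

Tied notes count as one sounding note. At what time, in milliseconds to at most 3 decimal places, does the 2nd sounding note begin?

1. 0.0ms @ 0 + 420.561ms (3/4)
2. 420.561ms @ 3/4 + 420.561ms (3/4)
3. 841.121ms @ 3/2 + 841.121ms (3/2)
4. 1682.243ms @ 3 + 240.32ms (3/7)
5. 1922.563ms @ 24/7 + 240.32ms (3/7)
6. 2162.884ms @ 27/7 + 240.32ms (3/7)
7. 2403.204ms @ 30/7 + 240.32ms (3/7)
8. 2643.525ms @ 33/7 + 240.32ms (3/7)
9. 2883.845ms @ 36/7 + 240.32ms (3/7)
10. 3124.166ms @ 39/7 + 240.32ms (3/7)
11. 3364.486ms @ 6 + 841.121ms (3/2)
12. 4205.607ms @ 15/2 + 1261.682ms (9/4)
13. 5467.29ms @ 39/4 + 420.561ms (3/4)
14. 5887.85ms @ 21/2 + 420.561ms (3/4)
15. 6308.411ms @ 45/4 + 420.561ms (3/4)

note 2 onset = 3/4b = 420.561ms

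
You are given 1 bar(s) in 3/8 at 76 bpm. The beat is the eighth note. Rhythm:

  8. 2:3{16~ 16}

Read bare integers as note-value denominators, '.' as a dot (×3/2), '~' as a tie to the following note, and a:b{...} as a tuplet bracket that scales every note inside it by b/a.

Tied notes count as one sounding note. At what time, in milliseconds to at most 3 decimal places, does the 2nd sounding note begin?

note 2 onset = 3/2b = 1184.211ms

1. 0.0ms @ 0 + 1184.211ms (3/2)
2. 1184.211ms @ 3/2 + 1184.211ms (3/2)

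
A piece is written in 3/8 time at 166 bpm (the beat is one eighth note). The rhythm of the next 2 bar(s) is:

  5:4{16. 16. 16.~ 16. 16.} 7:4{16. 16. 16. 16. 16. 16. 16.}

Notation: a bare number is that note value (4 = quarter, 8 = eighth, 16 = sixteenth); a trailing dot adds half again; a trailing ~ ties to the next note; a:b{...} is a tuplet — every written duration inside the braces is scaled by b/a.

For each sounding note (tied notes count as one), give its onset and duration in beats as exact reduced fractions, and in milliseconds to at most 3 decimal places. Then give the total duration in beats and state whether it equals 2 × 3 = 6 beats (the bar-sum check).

1) 0.0ms=0b +216.867ms=3/5b
2) 216.867ms=3/5b +216.867ms=3/5b
3) 433.735ms=6/5b +433.735ms=6/5b
4) 867.47ms=12/5b +216.867ms=3/5b
5) 1084.337ms=3b +154.905ms=3/7b
6) 1239.243ms=24/7b +154.905ms=3/7b
7) 1394.148ms=27/7b +154.905ms=3/7b
8) 1549.053ms=30/7b +154.905ms=3/7b
9) 1703.959ms=33/7b +154.905ms=3/7b
10) 1858.864ms=36/7b +154.905ms=3/7b
11) 2013.769ms=39/7b +154.905ms=3/7b
Σ=6b of 6 (166bpm 3/8) — PASS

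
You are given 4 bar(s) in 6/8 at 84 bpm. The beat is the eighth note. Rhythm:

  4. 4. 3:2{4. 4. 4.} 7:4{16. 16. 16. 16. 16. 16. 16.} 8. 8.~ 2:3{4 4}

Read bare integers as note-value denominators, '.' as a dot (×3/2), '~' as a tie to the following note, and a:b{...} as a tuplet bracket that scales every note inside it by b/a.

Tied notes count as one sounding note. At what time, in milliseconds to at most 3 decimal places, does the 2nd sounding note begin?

1. 0.0ms @ 0 + 2142.857ms (3)
2. 2142.857ms @ 3 + 2142.857ms (3)
3. 4285.714ms @ 6 + 1428.571ms (2)
4. 5714.286ms @ 8 + 1428.571ms (2)
5. 7142.857ms @ 10 + 1428.571ms (2)
6. 8571.429ms @ 12 + 306.122ms (3/7)
7. 8877.551ms @ 87/7 + 306.122ms (3/7)
8. 9183.673ms @ 90/7 + 306.122ms (3/7)
9. 9489.796ms @ 93/7 + 306.122ms (3/7)
10. 9795.918ms @ 96/7 + 306.122ms (3/7)
11. 10102.041ms @ 99/7 + 306.122ms (3/7)
12. 10408.163ms @ 102/7 + 306.122ms (3/7)
13. 10714.286ms @ 15 + 1071.429ms (3/2)
14. 11785.714ms @ 33/2 + 3214.286ms (9/2)
15. 15000.0ms @ 21 + 2142.857ms (3)

note 2 onset = 3b = 2142.857ms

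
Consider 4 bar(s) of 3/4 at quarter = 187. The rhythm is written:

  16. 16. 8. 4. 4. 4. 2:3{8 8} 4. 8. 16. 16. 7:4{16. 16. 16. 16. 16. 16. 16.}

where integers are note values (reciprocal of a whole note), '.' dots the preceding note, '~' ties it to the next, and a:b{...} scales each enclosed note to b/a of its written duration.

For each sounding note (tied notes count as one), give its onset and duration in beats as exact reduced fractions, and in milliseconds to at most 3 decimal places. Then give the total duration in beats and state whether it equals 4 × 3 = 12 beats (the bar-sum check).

1) 0.0ms=0b +120.321ms=3/8b
2) 120.321ms=3/8b +120.321ms=3/8b
3) 240.642ms=3/4b +240.642ms=3/4b
4) 481.283ms=3/2b +481.283ms=3/2b
5) 962.567ms=3b +481.283ms=3/2b
6) 1443.85ms=9/2b +481.283ms=3/2b
7) 1925.134ms=6b +240.642ms=3/4b
8) 2165.775ms=27/4b +240.642ms=3/4b
9) 2406.417ms=15/2b +481.283ms=3/2b
10) 2887.701ms=9b +240.642ms=3/4b
11) 3128.342ms=39/4b +120.321ms=3/8b
12) 3248.663ms=81/8b +120.321ms=3/8b
13) 3368.984ms=21/2b +68.755ms=3/14b
14) 3437.739ms=75/7b +68.755ms=3/14b
15) 3506.494ms=153/14b +68.755ms=3/14b
16) 3575.248ms=78/7b +68.755ms=3/14b
17) 3644.003ms=159/14b +68.755ms=3/14b
18) 3712.758ms=81/7b +68.755ms=3/14b
19) 3781.513ms=165/14b +68.755ms=3/14b
Σ=12b of 12 (187bpm 3/4) — PASS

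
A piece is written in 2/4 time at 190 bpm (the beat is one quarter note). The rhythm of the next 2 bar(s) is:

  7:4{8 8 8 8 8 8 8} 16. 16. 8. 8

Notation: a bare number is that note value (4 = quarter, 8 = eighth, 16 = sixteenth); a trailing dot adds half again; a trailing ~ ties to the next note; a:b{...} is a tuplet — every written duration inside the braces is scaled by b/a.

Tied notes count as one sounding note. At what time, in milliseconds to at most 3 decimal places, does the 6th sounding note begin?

note 6 onset = 10/7b = 451.128ms

1. 0.0ms @ 0 + 90.226ms (2/7)
2. 90.226ms @ 2/7 + 90.226ms (2/7)
3. 180.451ms @ 4/7 + 90.226ms (2/7)
4. 270.677ms @ 6/7 + 90.226ms (2/7)
5. 360.902ms @ 8/7 + 90.226ms (2/7)
6. 451.128ms @ 10/7 + 90.226ms (2/7)
7. 541.353ms @ 12/7 + 90.226ms (2/7)
8. 631.579ms @ 2 + 118.421ms (3/8)
9. 750.0ms @ 19/8 + 118.421ms (3/8)
10. 868.421ms @ 11/4 + 236.842ms (3/4)
11. 1105.263ms @ 7/2 + 157.895ms (1/2)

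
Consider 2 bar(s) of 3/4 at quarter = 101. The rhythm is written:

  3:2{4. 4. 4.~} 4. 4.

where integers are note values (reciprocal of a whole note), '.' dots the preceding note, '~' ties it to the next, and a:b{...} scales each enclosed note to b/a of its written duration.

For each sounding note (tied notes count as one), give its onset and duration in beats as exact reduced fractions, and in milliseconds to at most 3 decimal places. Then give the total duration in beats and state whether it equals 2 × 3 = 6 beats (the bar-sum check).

1) 0.0ms=0b +594.059ms=1b
2) 594.059ms=1b +594.059ms=1b
3) 1188.119ms=2b +1485.149ms=5/2b
4) 2673.267ms=9/2b +891.089ms=3/2b
Σ=6b of 6 (101bpm 3/4) — PASS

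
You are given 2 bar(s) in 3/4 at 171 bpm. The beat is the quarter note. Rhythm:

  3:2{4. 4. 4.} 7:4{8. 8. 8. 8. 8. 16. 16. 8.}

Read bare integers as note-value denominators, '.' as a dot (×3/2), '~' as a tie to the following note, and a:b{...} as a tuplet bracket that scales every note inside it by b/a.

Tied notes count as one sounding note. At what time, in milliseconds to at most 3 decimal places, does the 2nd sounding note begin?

note 2 onset = 1b = 350.877ms

1. 0.0ms @ 0 + 350.877ms (1)
2. 350.877ms @ 1 + 350.877ms (1)
3. 701.754ms @ 2 + 350.877ms (1)
4. 1052.632ms @ 3 + 150.376ms (3/7)
5. 1203.008ms @ 24/7 + 150.376ms (3/7)
6. 1353.383ms @ 27/7 + 150.376ms (3/7)
7. 1503.759ms @ 30/7 + 150.376ms (3/7)
8. 1654.135ms @ 33/7 + 150.376ms (3/7)
9. 1804.511ms @ 36/7 + 75.188ms (3/14)
10. 1879.699ms @ 75/14 + 75.188ms (3/14)
11. 1954.887ms @ 39/7 + 150.376ms (3/7)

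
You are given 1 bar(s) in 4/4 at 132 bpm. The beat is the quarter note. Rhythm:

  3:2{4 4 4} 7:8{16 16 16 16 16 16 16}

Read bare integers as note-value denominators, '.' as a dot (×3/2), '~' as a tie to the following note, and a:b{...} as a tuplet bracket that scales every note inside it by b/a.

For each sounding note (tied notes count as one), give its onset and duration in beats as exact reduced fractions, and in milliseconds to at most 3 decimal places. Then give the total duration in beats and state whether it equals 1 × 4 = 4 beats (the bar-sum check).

1) 0.0ms=0b +303.03ms=2/3b
2) 303.03ms=2/3b +303.03ms=2/3b
3) 606.061ms=4/3b +303.03ms=2/3b
4) 909.091ms=2b +129.87ms=2/7b
5) 1038.961ms=16/7b +129.87ms=2/7b
6) 1168.831ms=18/7b +129.87ms=2/7b
7) 1298.701ms=20/7b +129.87ms=2/7b
8) 1428.571ms=22/7b +129.87ms=2/7b
9) 1558.442ms=24/7b +129.87ms=2/7b
10) 1688.312ms=26/7b +129.87ms=2/7b
Σ=4b of 4 (132bpm 4/4) — PASS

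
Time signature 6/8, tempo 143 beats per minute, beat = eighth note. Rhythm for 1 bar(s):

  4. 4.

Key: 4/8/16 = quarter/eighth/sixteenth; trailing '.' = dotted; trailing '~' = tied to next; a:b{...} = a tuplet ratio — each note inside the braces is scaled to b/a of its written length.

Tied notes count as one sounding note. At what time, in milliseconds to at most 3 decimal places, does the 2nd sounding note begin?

1. 0.0ms @ 0 + 1258.741ms (3)
2. 1258.741ms @ 3 + 1258.741ms (3)

note 2 onset = 3b = 1258.741ms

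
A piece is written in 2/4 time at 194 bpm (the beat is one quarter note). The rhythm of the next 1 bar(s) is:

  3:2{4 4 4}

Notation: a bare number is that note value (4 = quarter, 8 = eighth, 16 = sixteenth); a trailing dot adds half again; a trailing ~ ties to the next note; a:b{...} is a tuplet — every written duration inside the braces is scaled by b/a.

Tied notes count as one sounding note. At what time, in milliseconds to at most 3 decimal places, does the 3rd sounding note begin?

1. 0.0ms @ 0 + 206.186ms (2/3)
2. 206.186ms @ 2/3 + 206.186ms (2/3)
3. 412.371ms @ 4/3 + 206.186ms (2/3)

note 3 onset = 4/3b = 412.371ms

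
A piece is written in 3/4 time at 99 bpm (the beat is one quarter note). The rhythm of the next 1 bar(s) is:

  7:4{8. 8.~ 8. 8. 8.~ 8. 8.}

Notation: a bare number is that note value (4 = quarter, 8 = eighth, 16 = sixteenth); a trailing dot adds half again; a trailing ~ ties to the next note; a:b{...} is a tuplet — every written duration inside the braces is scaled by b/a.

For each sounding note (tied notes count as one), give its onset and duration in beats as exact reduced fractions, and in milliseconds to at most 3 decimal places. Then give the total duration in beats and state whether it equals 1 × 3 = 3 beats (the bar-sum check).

1) 0.0ms=0b +259.74ms=3/7b
2) 259.74ms=3/7b +519.481ms=6/7b
3) 779.221ms=9/7b +259.74ms=3/7b
4) 1038.961ms=12/7b +519.481ms=6/7b
5) 1558.442ms=18/7b +259.74ms=3/7b
Σ=3b of 3 (99bpm 3/4) — PASS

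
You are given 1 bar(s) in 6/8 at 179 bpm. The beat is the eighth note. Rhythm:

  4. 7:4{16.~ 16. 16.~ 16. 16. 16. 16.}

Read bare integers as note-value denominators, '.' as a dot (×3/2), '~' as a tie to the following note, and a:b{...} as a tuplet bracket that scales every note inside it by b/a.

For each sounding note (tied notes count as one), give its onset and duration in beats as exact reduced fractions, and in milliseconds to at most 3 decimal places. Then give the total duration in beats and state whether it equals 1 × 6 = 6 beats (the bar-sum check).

1) 0.0ms=0b +1005.587ms=3b
2) 1005.587ms=3b +287.31ms=6/7b
3) 1292.897ms=27/7b +287.31ms=6/7b
4) 1580.208ms=33/7b +143.655ms=3/7b
5) 1723.863ms=36/7b +143.655ms=3/7b
6) 1867.518ms=39/7b +143.655ms=3/7b
Σ=6b of 6 (179bpm 6/8) — PASS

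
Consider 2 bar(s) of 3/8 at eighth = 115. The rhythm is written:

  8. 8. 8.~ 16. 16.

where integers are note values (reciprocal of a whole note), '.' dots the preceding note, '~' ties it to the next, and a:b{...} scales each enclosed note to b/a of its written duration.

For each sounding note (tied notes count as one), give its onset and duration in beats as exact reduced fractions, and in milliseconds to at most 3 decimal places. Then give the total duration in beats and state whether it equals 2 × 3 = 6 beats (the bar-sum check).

1) 0.0ms=0b +782.609ms=3/2b
2) 782.609ms=3/2b +782.609ms=3/2b
3) 1565.217ms=3b +1173.913ms=9/4b
4) 2739.13ms=21/4b +391.304ms=3/4b
Σ=6b of 6 (115bpm 3/8) — PASS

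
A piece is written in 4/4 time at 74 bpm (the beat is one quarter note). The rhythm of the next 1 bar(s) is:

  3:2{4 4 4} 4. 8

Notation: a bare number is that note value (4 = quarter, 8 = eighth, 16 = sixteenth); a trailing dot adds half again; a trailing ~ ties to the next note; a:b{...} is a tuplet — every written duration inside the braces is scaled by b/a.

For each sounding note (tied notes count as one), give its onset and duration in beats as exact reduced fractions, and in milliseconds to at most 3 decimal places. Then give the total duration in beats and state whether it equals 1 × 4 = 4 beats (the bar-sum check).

1) 0.0ms=0b +540.541ms=2/3b
2) 540.541ms=2/3b +540.541ms=2/3b
3) 1081.081ms=4/3b +540.541ms=2/3b
4) 1621.622ms=2b +1216.216ms=3/2b
5) 2837.838ms=7/2b +405.405ms=1/2b
Σ=4b of 4 (74bpm 4/4) — PASS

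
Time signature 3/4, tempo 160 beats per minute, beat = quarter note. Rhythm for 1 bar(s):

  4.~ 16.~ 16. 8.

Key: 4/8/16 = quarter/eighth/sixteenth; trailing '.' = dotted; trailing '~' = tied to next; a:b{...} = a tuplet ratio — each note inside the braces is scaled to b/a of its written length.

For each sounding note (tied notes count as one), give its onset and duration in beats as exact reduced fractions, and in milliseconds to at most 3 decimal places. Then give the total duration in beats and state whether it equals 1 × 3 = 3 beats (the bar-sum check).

1) 0.0ms=0b +843.75ms=9/4b
2) 843.75ms=9/4b +281.25ms=3/4b
Σ=3b of 3 (160bpm 3/4) — PASS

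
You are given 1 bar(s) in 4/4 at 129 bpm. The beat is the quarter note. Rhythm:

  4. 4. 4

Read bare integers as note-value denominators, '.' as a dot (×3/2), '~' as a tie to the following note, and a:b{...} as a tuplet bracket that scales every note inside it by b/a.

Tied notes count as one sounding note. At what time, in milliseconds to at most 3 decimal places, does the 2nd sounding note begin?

note 2 onset = 3/2b = 697.674ms

1. 0.0ms @ 0 + 697.674ms (3/2)
2. 697.674ms @ 3/2 + 697.674ms (3/2)
3. 1395.349ms @ 3 + 465.116ms (1)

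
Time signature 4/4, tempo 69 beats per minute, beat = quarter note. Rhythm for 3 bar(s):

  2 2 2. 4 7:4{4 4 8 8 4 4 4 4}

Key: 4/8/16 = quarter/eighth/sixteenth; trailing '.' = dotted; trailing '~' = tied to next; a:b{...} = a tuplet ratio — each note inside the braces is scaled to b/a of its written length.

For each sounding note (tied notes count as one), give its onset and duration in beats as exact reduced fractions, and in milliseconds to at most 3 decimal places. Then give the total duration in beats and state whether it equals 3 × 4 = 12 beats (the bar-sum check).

1) 0.0ms=0b +1739.13ms=2b
2) 1739.13ms=2b +1739.13ms=2b
3) 3478.261ms=4b +2608.696ms=3b
4) 6086.957ms=7b +869.565ms=1b
5) 6956.522ms=8b +496.894ms=4/7b
6) 7453.416ms=60/7b +496.894ms=4/7b
7) 7950.311ms=64/7b +248.447ms=2/7b
8) 8198.758ms=66/7b +248.447ms=2/7b
9) 8447.205ms=68/7b +496.894ms=4/7b
10) 8944.099ms=72/7b +496.894ms=4/7b
11) 9440.994ms=76/7b +496.894ms=4/7b
12) 9937.888ms=80/7b +496.894ms=4/7b
Σ=12b of 12 (69bpm 4/4) — PASS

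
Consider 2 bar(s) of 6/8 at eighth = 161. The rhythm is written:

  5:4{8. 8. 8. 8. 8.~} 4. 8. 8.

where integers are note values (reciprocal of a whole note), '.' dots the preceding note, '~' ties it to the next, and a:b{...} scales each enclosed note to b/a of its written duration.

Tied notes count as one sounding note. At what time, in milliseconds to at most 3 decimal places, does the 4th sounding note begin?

note 4 onset = 18/5b = 1341.615ms

1. 0.0ms @ 0 + 447.205ms (6/5)
2. 447.205ms @ 6/5 + 447.205ms (6/5)
3. 894.41ms @ 12/5 + 447.205ms (6/5)
4. 1341.615ms @ 18/5 + 447.205ms (6/5)
5. 1788.82ms @ 24/5 + 1565.217ms (21/5)
6. 3354.037ms @ 9 + 559.006ms (3/2)
7. 3913.043ms @ 21/2 + 559.006ms (3/2)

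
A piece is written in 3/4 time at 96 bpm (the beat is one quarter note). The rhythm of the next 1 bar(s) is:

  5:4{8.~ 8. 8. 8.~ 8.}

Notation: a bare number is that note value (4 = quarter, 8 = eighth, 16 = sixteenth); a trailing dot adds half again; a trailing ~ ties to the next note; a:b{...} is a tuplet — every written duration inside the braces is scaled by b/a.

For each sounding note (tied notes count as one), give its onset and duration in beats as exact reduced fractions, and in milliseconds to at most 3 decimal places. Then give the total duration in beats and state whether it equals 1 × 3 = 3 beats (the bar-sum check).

1) 0.0ms=0b +750.0ms=6/5b
2) 750.0ms=6/5b +375.0ms=3/5b
3) 1125.0ms=9/5b +750.0ms=6/5b
Σ=3b of 3 (96bpm 3/4) — PASS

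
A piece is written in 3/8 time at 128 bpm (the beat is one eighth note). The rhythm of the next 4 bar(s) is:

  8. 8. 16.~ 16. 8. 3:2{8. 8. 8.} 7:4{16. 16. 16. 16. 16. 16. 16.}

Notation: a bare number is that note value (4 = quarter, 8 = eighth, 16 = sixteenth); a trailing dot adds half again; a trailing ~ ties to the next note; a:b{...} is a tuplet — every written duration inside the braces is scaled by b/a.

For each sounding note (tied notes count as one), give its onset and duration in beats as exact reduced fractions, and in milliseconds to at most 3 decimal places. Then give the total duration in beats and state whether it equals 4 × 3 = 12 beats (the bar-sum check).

1) 0.0ms=0b +703.125ms=3/2b
2) 703.125ms=3/2b +703.125ms=3/2b
3) 1406.25ms=3b +703.125ms=3/2b
4) 2109.375ms=9/2b +703.125ms=3/2b
5) 2812.5ms=6b +468.75ms=1b
6) 3281.25ms=7b +468.75ms=1b
7) 3750.0ms=8b +468.75ms=1b
8) 4218.75ms=9b +200.893ms=3/7b
9) 4419.643ms=66/7b +200.893ms=3/7b
10) 4620.536ms=69/7b +200.893ms=3/7b
11) 4821.429ms=72/7b +200.893ms=3/7b
12) 5022.321ms=75/7b +200.893ms=3/7b
13) 5223.214ms=78/7b +200.893ms=3/7b
14) 5424.107ms=81/7b +200.893ms=3/7b
Σ=12b of 12 (128bpm 3/8) — PASS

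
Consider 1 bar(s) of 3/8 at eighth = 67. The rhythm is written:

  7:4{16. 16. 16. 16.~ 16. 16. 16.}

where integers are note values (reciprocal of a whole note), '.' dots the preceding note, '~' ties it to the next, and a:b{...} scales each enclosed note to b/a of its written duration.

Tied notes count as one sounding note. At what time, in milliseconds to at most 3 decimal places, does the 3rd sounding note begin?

1. 0.0ms @ 0 + 383.795ms (3/7)
2. 383.795ms @ 3/7 + 383.795ms (3/7)
3. 767.591ms @ 6/7 + 383.795ms (3/7)
4. 1151.386ms @ 9/7 + 767.591ms (6/7)
5. 1918.977ms @ 15/7 + 383.795ms (3/7)
6. 2302.772ms @ 18/7 + 383.795ms (3/7)

note 3 onset = 6/7b = 767.591ms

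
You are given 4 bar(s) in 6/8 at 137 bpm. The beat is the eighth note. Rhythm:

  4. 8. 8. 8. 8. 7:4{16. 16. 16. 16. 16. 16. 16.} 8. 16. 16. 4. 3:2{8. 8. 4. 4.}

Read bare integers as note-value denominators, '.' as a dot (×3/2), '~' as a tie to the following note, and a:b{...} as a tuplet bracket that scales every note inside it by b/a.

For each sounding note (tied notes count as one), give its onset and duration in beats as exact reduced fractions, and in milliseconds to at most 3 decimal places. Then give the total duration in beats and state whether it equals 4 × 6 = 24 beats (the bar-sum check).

1) 0.0ms=0b +1313.869ms=3b
2) 1313.869ms=3b +656.934ms=3/2b
3) 1970.803ms=9/2b +656.934ms=3/2b
4) 2627.737ms=6b +656.934ms=3/2b
5) 3284.672ms=15/2b +656.934ms=3/2b
6) 3941.606ms=9b +187.696ms=3/7b
7) 4129.301ms=66/7b +187.696ms=3/7b
8) 4316.997ms=69/7b +187.696ms=3/7b
9) 4504.692ms=72/7b +187.696ms=3/7b
10) 4692.388ms=75/7b +187.696ms=3/7b
11) 4880.083ms=78/7b +187.696ms=3/7b
12) 5067.779ms=81/7b +187.696ms=3/7b
13) 5255.474ms=12b +656.934ms=3/2b
14) 5912.409ms=27/2b +328.467ms=3/4b
15) 6240.876ms=57/4b +328.467ms=3/4b
16) 6569.343ms=15b +1313.869ms=3b
17) 7883.212ms=18b +437.956ms=1b
18) 8321.168ms=19b +437.956ms=1b
19) 8759.124ms=20b +875.912ms=2b
20) 9635.036ms=22b +875.912ms=2b
Σ=24b of 24 (137bpm 6/8) — PASS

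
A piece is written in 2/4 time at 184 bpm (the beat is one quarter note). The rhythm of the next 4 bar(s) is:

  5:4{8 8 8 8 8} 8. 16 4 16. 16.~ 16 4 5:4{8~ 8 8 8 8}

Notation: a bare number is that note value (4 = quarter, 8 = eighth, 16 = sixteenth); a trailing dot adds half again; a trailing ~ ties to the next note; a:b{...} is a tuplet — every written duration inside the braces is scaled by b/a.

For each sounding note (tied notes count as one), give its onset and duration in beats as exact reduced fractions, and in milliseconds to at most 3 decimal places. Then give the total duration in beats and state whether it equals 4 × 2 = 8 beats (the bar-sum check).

1) 0.0ms=0b +130.435ms=2/5b
2) 130.435ms=2/5b +130.435ms=2/5b
3) 260.87ms=4/5b +130.435ms=2/5b
4) 391.304ms=6/5b +130.435ms=2/5b
5) 521.739ms=8/5b +130.435ms=2/5b
6) 652.174ms=2b +244.565ms=3/4b
7) 896.739ms=11/4b +81.522ms=1/4b
8) 978.261ms=3b +326.087ms=1b
9) 1304.348ms=4b +122.283ms=3/8b
10) 1426.63ms=35/8b +203.804ms=5/8b
11) 1630.435ms=5b +326.087ms=1b
12) 1956.522ms=6b +260.87ms=4/5b
13) 2217.391ms=34/5b +130.435ms=2/5b
14) 2347.826ms=36/5b +130.435ms=2/5b
15) 2478.261ms=38/5b +130.435ms=2/5b
Σ=8b of 8 (184bpm 2/4) — PASS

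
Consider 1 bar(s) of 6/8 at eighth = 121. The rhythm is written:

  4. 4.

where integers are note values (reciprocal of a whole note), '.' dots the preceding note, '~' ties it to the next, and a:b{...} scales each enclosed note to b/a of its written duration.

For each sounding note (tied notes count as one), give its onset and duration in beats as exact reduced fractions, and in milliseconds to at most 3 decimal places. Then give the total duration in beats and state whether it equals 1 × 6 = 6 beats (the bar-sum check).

1) 0.0ms=0b +1487.603ms=3b
2) 1487.603ms=3b +1487.603ms=3b
Σ=6b of 6 (121bpm 6/8) — PASS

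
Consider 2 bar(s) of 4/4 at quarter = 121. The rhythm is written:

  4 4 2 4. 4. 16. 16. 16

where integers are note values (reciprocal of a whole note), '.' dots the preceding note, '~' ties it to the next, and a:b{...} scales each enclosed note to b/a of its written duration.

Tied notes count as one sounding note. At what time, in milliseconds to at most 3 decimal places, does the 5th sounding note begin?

1. 0.0ms @ 0 + 495.868ms (1)
2. 495.868ms @ 1 + 495.868ms (1)
3. 991.736ms @ 2 + 991.736ms (2)
4. 1983.471ms @ 4 + 743.802ms (3/2)
5. 2727.273ms @ 11/2 + 743.802ms (3/2)
6. 3471.074ms @ 7 + 185.95ms (3/8)
7. 3657.025ms @ 59/8 + 185.95ms (3/8)
8. 3842.975ms @ 31/4 + 123.967ms (1/4)

note 5 onset = 11/2b = 2727.273ms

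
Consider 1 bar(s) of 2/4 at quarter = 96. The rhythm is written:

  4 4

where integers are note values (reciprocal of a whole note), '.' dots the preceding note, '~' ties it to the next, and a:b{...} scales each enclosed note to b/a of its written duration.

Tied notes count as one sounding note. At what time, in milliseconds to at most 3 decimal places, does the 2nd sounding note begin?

1. 0.0ms @ 0 + 625.0ms (1)
2. 625.0ms @ 1 + 625.0ms (1)

note 2 onset = 1b = 625.0ms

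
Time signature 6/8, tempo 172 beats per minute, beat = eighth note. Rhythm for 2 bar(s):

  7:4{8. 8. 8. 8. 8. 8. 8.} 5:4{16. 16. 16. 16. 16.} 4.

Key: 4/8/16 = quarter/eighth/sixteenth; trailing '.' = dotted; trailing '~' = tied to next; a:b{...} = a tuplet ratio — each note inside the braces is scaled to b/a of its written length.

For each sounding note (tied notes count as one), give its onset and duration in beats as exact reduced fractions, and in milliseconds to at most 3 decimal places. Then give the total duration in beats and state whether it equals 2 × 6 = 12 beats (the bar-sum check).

1) 0.0ms=0b +299.003ms=6/7b
2) 299.003ms=6/7b +299.003ms=6/7b
3) 598.007ms=12/7b +299.003ms=6/7b
4) 897.01ms=18/7b +299.003ms=6/7b
5) 1196.013ms=24/7b +299.003ms=6/7b
6) 1495.017ms=30/7b +299.003ms=6/7b
7) 1794.02ms=36/7b +299.003ms=6/7b
8) 2093.023ms=6b +209.302ms=3/5b
9) 2302.326ms=33/5b +209.302ms=3/5b
10) 2511.628ms=36/5b +209.302ms=3/5b
11) 2720.93ms=39/5b +209.302ms=3/5b
12) 2930.233ms=42/5b +209.302ms=3/5b
13) 3139.535ms=9b +1046.512ms=3b
Σ=12b of 12 (172bpm 6/8) — PASS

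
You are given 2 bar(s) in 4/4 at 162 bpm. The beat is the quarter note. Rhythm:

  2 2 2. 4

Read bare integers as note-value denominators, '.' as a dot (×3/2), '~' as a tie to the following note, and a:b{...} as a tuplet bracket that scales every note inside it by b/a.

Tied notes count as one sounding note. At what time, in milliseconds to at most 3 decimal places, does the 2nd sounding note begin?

note 2 onset = 2b = 740.741ms

1. 0.0ms @ 0 + 740.741ms (2)
2. 740.741ms @ 2 + 740.741ms (2)
3. 1481.481ms @ 4 + 1111.111ms (3)
4. 2592.593ms @ 7 + 370.37ms (1)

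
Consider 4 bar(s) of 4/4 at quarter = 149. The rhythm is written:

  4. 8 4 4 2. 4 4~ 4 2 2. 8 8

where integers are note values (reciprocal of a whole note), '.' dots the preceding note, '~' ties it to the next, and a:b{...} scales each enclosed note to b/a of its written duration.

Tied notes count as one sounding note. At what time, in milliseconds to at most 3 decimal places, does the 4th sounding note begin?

1. 0.0ms @ 0 + 604.027ms (3/2)
2. 604.027ms @ 3/2 + 201.342ms (1/2)
3. 805.369ms @ 2 + 402.685ms (1)
4. 1208.054ms @ 3 + 402.685ms (1)
5. 1610.738ms @ 4 + 1208.054ms (3)
6. 2818.792ms @ 7 + 402.685ms (1)
7. 3221.477ms @ 8 + 805.369ms (2)
8. 4026.846ms @ 10 + 805.369ms (2)
9. 4832.215ms @ 12 + 1208.054ms (3)
10. 6040.268ms @ 15 + 201.342ms (1/2)
11. 6241.611ms @ 31/2 + 201.342ms (1/2)

note 4 onset = 3b = 1208.054ms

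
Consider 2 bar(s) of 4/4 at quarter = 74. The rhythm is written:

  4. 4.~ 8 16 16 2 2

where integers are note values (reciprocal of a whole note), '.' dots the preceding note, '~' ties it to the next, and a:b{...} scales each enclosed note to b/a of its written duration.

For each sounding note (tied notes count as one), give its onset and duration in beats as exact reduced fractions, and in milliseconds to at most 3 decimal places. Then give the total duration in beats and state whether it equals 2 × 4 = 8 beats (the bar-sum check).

1) 0.0ms=0b +1216.216ms=3/2b
2) 1216.216ms=3/2b +1621.622ms=2b
3) 2837.838ms=7/2b +202.703ms=1/4b
4) 3040.541ms=15/4b +202.703ms=1/4b
5) 3243.243ms=4b +1621.622ms=2b
6) 4864.865ms=6b +1621.622ms=2b
Σ=8b of 8 (74bpm 4/4) — PASS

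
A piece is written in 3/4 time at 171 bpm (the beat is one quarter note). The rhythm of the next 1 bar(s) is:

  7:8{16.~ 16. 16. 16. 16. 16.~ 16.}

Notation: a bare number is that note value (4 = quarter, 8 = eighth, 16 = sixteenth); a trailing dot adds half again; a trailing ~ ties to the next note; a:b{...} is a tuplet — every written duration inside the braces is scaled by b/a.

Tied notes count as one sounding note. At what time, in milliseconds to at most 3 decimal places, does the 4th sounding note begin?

1. 0.0ms @ 0 + 300.752ms (6/7)
2. 300.752ms @ 6/7 + 150.376ms (3/7)
3. 451.128ms @ 9/7 + 150.376ms (3/7)
4. 601.504ms @ 12/7 + 150.376ms (3/7)
5. 751.88ms @ 15/7 + 300.752ms (6/7)

note 4 onset = 12/7b = 601.504ms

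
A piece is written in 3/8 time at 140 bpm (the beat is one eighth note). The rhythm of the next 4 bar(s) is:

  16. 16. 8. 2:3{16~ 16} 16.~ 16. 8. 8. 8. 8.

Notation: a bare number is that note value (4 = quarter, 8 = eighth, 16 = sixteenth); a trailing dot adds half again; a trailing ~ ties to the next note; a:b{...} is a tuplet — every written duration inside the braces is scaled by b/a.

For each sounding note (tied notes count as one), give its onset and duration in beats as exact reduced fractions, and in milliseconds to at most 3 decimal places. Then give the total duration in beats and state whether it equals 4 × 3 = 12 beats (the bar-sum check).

1) 0.0ms=0b +321.429ms=3/4b
2) 321.429ms=3/4b +321.429ms=3/4b
3) 642.857ms=3/2b +642.857ms=3/2b
4) 1285.714ms=3b +642.857ms=3/2b
5) 1928.571ms=9/2b +642.857ms=3/2b
6) 2571.429ms=6b +642.857ms=3/2b
7) 3214.286ms=15/2b +642.857ms=3/2b
8) 3857.143ms=9b +642.857ms=3/2b
9) 4500.0ms=21/2b +642.857ms=3/2b
Σ=12b of 12 (140bpm 3/8) — PASS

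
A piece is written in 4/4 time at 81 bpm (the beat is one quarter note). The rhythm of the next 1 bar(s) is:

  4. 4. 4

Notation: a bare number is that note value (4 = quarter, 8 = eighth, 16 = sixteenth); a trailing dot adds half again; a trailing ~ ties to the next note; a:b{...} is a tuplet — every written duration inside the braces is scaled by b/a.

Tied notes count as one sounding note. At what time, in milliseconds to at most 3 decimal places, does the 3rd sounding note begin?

1. 0.0ms @ 0 + 1111.111ms (3/2)
2. 1111.111ms @ 3/2 + 1111.111ms (3/2)
3. 2222.222ms @ 3 + 740.741ms (1)

note 3 onset = 3b = 2222.222ms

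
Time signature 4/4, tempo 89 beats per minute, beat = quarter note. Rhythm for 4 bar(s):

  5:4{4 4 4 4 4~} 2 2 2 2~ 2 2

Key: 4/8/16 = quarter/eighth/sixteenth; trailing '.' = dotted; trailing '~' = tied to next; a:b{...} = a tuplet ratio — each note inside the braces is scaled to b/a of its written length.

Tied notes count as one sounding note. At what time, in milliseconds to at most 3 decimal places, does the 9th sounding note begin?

note 9 onset = 14b = 9438.202ms

1. 0.0ms @ 0 + 539.326ms (4/5)
2. 539.326ms @ 4/5 + 539.326ms (4/5)
3. 1078.652ms @ 8/5 + 539.326ms (4/5)
4. 1617.978ms @ 12/5 + 539.326ms (4/5)
5. 2157.303ms @ 16/5 + 1887.64ms (14/5)
6. 4044.944ms @ 6 + 1348.315ms (2)
7. 5393.258ms @ 8 + 1348.315ms (2)
8. 6741.573ms @ 10 + 2696.629ms (4)
9. 9438.202ms @ 14 + 1348.315ms (2)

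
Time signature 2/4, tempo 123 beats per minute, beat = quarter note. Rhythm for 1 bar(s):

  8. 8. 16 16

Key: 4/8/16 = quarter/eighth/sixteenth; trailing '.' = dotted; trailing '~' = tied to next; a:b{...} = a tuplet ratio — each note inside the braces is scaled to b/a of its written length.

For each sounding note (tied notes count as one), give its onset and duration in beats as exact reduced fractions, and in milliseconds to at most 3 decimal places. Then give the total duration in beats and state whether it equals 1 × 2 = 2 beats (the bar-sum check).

1) 0.0ms=0b +365.854ms=3/4b
2) 365.854ms=3/4b +365.854ms=3/4b
3) 731.707ms=3/2b +121.951ms=1/4b
4) 853.659ms=7/4b +121.951ms=1/4b
Σ=2b of 2 (123bpm 2/4) — PASS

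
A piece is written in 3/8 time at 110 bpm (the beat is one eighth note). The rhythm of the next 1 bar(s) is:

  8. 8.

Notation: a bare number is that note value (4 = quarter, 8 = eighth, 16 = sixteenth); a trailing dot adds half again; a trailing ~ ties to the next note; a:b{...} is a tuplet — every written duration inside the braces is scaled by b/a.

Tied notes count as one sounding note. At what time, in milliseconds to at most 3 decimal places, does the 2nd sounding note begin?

note 2 onset = 3/2b = 818.182ms

1. 0.0ms @ 0 + 818.182ms (3/2)
2. 818.182ms @ 3/2 + 818.182ms (3/2)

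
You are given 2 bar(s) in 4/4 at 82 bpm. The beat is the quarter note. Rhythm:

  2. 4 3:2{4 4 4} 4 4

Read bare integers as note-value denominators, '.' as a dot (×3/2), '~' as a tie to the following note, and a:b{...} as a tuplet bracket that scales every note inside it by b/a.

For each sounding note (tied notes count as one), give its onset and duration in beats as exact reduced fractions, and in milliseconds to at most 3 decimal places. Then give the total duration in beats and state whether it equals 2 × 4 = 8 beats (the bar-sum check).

1) 0.0ms=0b +2195.122ms=3b
2) 2195.122ms=3b +731.707ms=1b
3) 2926.829ms=4b +487.805ms=2/3b
4) 3414.634ms=14/3b +487.805ms=2/3b
5) 3902.439ms=16/3b +487.805ms=2/3b
6) 4390.244ms=6b +731.707ms=1b
7) 5121.951ms=7b +731.707ms=1b
Σ=8b of 8 (82bpm 4/4) — PASS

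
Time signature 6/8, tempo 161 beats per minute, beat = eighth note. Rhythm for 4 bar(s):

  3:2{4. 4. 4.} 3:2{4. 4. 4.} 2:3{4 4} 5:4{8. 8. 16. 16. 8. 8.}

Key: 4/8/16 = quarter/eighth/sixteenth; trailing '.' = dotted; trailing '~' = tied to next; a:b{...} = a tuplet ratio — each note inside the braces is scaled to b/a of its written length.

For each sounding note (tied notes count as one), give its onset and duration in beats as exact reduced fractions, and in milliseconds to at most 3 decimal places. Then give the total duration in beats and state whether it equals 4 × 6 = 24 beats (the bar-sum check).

1) 0.0ms=0b +745.342ms=2b
2) 745.342ms=2b +745.342ms=2b
3) 1490.683ms=4b +745.342ms=2b
4) 2236.025ms=6b +745.342ms=2b
5) 2981.366ms=8b +745.342ms=2b
6) 3726.708ms=10b +745.342ms=2b
7) 4472.05ms=12b +1118.012ms=3b
8) 5590.062ms=15b +1118.012ms=3b
9) 6708.075ms=18b +447.205ms=6/5b
10) 7155.28ms=96/5b +447.205ms=6/5b
11) 7602.484ms=102/5b +223.602ms=3/5b
12) 7826.087ms=21b +223.602ms=3/5b
13) 8049.689ms=108/5b +447.205ms=6/5b
14) 8496.894ms=114/5b +447.205ms=6/5b
Σ=24b of 24 (161bpm 6/8) — PASS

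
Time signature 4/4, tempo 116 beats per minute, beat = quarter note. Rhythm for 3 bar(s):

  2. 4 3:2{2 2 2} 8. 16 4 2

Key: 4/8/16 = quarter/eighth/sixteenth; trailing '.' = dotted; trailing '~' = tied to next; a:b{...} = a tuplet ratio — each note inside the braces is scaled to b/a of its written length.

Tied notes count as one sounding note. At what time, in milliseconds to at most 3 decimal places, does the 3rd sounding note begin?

1. 0.0ms @ 0 + 1551.724ms (3)
2. 1551.724ms @ 3 + 517.241ms (1)
3. 2068.966ms @ 4 + 689.655ms (4/3)
4. 2758.621ms @ 16/3 + 689.655ms (4/3)
5. 3448.276ms @ 20/3 + 689.655ms (4/3)
6. 4137.931ms @ 8 + 387.931ms (3/4)
7. 4525.862ms @ 35/4 + 129.31ms (1/4)
8. 4655.172ms @ 9 + 517.241ms (1)
9. 5172.414ms @ 10 + 1034.483ms (2)

note 3 onset = 4b = 2068.966ms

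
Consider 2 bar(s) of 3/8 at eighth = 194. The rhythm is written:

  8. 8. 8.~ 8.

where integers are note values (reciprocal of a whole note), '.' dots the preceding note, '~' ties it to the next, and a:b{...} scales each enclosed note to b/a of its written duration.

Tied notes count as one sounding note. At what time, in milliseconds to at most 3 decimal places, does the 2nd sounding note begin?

1. 0.0ms @ 0 + 463.918ms (3/2)
2. 463.918ms @ 3/2 + 463.918ms (3/2)
3. 927.835ms @ 3 + 927.835ms (3)

note 2 onset = 3/2b = 463.918ms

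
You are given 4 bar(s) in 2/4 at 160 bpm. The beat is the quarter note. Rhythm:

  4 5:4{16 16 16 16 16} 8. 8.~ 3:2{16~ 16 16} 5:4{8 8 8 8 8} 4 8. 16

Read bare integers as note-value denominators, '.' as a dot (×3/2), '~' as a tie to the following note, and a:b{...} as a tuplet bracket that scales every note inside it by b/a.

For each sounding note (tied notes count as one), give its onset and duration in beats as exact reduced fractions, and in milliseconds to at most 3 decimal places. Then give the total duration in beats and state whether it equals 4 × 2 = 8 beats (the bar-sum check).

1) 0.0ms=0b +375.0ms=1b
2) 375.0ms=1b +75.0ms=1/5b
3) 450.0ms=6/5b +75.0ms=1/5b
4) 525.0ms=7/5b +75.0ms=1/5b
5) 600.0ms=8/5b +75.0ms=1/5b
6) 675.0ms=9/5b +75.0ms=1/5b
7) 750.0ms=2b +281.25ms=3/4b
8) 1031.25ms=11/4b +406.25ms=13/12b
9) 1437.5ms=23/6b +62.5ms=1/6b
10) 1500.0ms=4b +150.0ms=2/5b
11) 1650.0ms=22/5b +150.0ms=2/5b
12) 1800.0ms=24/5b +150.0ms=2/5b
13) 1950.0ms=26/5b +150.0ms=2/5b
14) 2100.0ms=28/5b +150.0ms=2/5b
15) 2250.0ms=6b +375.0ms=1b
16) 2625.0ms=7b +281.25ms=3/4b
17) 2906.25ms=31/4b +93.75ms=1/4b
Σ=8b of 8 (160bpm 2/4) — PASS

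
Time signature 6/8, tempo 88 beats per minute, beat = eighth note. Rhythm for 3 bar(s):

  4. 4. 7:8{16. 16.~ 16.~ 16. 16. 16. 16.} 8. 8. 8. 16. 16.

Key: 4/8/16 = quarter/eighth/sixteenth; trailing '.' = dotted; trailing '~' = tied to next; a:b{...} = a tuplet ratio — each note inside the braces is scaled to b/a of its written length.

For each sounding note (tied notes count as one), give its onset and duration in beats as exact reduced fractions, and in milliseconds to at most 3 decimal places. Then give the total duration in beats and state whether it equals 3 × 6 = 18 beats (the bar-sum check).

1) 0.0ms=0b +2045.455ms=3b
2) 2045.455ms=3b +2045.455ms=3b
3) 4090.909ms=6b +584.416ms=6/7b
4) 4675.325ms=48/7b +1753.247ms=18/7b
5) 6428.571ms=66/7b +584.416ms=6/7b
6) 7012.987ms=72/7b +584.416ms=6/7b
7) 7597.403ms=78/7b +584.416ms=6/7b
8) 8181.818ms=12b +1022.727ms=3/2b
9) 9204.545ms=27/2b +1022.727ms=3/2b
10) 10227.273ms=15b +1022.727ms=3/2b
11) 11250.0ms=33/2b +511.364ms=3/4b
12) 11761.364ms=69/4b +511.364ms=3/4b
Σ=18b of 18 (88bpm 6/8) — PASS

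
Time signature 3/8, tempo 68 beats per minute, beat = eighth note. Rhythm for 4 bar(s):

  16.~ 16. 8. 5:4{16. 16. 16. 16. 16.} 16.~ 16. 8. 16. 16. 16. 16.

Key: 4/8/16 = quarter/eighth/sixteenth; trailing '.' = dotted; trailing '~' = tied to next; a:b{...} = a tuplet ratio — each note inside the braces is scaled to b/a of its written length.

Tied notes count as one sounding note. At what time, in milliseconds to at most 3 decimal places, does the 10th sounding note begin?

note 10 onset = 9b = 7941.176ms

1. 0.0ms @ 0 + 1323.529ms (3/2)
2. 1323.529ms @ 3/2 + 1323.529ms (3/2)
3. 2647.059ms @ 3 + 529.412ms (3/5)
4. 3176.471ms @ 18/5 + 529.412ms (3/5)
5. 3705.882ms @ 21/5 + 529.412ms (3/5)
6. 4235.294ms @ 24/5 + 529.412ms (3/5)
7. 4764.706ms @ 27/5 + 529.412ms (3/5)
8. 5294.118ms @ 6 + 1323.529ms (3/2)
9. 6617.647ms @ 15/2 + 1323.529ms (3/2)
10. 7941.176ms @ 9 + 661.765ms (3/4)
11. 8602.941ms @ 39/4 + 661.765ms (3/4)
12. 9264.706ms @ 21/2 + 661.765ms (3/4)
13. 9926.471ms @ 45/4 + 661.765ms (3/4)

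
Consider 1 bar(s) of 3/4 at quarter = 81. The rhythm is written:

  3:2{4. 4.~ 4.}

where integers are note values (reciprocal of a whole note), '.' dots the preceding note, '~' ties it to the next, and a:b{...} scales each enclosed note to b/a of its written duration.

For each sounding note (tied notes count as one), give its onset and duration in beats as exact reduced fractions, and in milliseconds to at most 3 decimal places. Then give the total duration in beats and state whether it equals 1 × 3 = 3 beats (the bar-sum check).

1) 0.0ms=0b +740.741ms=1b
2) 740.741ms=1b +1481.481ms=2b
Σ=3b of 3 (81bpm 3/4) — PASS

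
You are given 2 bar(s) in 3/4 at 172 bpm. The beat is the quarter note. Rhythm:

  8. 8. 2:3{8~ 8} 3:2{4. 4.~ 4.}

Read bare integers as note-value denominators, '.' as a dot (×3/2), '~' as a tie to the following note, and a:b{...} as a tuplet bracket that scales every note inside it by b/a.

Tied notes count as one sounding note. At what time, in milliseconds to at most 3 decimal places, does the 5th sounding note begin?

note 5 onset = 4b = 1395.349ms

1. 0.0ms @ 0 + 261.628ms (3/4)
2. 261.628ms @ 3/4 + 261.628ms (3/4)
3. 523.256ms @ 3/2 + 523.256ms (3/2)
4. 1046.512ms @ 3 + 348.837ms (1)
5. 1395.349ms @ 4 + 697.674ms (2)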